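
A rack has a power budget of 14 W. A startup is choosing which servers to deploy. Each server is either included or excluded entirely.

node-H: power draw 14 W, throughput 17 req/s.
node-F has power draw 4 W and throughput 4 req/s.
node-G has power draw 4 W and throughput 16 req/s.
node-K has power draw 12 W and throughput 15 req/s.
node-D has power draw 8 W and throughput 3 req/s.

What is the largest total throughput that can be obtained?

20

Allowing fractional choices, the relaxed optimum would be about 28.5, but servers are indivisible.
node-H: power draw 14 ≤ 14, throughput 17.
node-G + node-D: power draw 4 + 8 = 12 ≤ 14, throughput 16 + 3 = 19.
node-F + node-G: power draw 4 + 4 = 8 ≤ 14, throughput 4 + 16 = 20.
Best is node-F and node-G with total throughput 20.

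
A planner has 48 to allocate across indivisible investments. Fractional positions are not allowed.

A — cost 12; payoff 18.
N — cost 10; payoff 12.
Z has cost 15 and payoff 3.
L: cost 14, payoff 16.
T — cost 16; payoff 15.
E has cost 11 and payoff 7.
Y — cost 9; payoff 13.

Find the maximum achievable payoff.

59

This is an integer program with binary decision variables.
A + N + L + Y: cost 12 + 10 + 14 + 9 = 45 ≤ 48, payoff 18 + 12 + 16 + 13 = 59.
A + N + T + Y: cost 12 + 10 + 16 + 9 = 47 ≤ 48, payoff 18 + 12 + 15 + 13 = 58.
Best is A, N, L, and Y with total payoff 59.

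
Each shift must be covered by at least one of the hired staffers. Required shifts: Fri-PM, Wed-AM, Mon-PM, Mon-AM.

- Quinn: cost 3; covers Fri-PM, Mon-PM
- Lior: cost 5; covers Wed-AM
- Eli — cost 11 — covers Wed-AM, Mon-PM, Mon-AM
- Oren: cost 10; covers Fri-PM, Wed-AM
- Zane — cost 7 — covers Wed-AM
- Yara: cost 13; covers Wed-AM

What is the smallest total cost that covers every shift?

The greedy cost-per-new-shift heuristic would pick Quinn, Lior, and Eli for 19, but a cheaper cover exists.
Choose Quinn and Eli: together they cover Fri-PM, Wed-AM, Mon-PM, Mon-AM — every shift.
Total cost: 3 + 11 = 14.
No cover costs less than 14.

14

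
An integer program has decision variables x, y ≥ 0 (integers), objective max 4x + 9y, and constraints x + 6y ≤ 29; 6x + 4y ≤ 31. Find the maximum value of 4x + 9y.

44

(x,y)=(2,4): 1·2+6·4=26≤29, 6·2+4·4=28≤31, objective 44.
(x,y)=(1,4): 1·1+6·4=25≤29, 6·1+4·4=22≤31, objective 40.
(x,y)=(3,3): 1·3+6·3=21≤29, 6·3+4·3=30≤31, objective 39.
Maximum is 44 at (x,y)=(2,4).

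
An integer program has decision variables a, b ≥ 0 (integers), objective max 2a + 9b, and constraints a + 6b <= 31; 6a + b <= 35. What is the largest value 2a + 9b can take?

(a,b)=(1,5): 1·1+6·5=31≤31, 6·1+1·5=11≤35, objective 47.
(a,b)=(5,4): 1·5+6·4=29≤31, 6·5+1·4=34≤35, objective 46.
(a,b)=(0,5): 1·0+6·5=30≤31, 6·0+1·5=5≤35, objective 45.
(a,b)=(4,4): 1·4+6·4=28≤31, 6·4+1·4=28≤35, objective 44.
No feasible integer point exceeds 47.

47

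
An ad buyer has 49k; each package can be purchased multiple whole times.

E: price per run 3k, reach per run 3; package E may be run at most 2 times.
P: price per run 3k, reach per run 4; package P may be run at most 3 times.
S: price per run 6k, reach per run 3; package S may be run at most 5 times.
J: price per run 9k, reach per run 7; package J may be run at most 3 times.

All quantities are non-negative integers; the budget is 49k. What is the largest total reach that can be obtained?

42

This is a bounded integer knapsack.
Take 2×E, 3×P, 1×S, and 3×J: price 48 ≤ 49, reach 2·3 + 3·4 + 1·3 + 3·7 = 42.
P has the best ratio (4/3) and is taken to its limit of 3; remaining capacity is filled optimally with the others.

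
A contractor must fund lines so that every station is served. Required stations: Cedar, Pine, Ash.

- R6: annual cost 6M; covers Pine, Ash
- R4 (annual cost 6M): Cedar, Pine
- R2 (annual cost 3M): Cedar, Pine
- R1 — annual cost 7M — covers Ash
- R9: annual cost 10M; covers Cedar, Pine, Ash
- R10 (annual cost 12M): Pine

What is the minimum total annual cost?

9

Choose R6 and R2: together they cover Cedar, Pine, Ash — every station.
Total annual cost: 6 + 3 = 9.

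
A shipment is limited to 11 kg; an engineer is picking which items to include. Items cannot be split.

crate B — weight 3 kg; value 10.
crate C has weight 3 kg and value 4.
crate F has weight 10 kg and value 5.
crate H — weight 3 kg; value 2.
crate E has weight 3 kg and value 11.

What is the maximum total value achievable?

Take crate B, crate C, and crate E: weight 3 + 3 + 3 = 9 ≤ 11, value 10 + 4 + 11 = 25.
No other feasible combination does better.

25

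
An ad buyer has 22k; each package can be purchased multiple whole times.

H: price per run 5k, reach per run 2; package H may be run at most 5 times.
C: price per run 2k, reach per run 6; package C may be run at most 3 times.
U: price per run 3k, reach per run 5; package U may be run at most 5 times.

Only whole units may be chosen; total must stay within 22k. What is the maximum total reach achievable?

43

C has the best ratio (6/2); taking only C gives at most 3×6 = 18 (stopped by the supply cap of 3).
Mixing does better — 3×C and 5×U: price 21 ≤ 22, reach 3·6 + 5·5 = 43.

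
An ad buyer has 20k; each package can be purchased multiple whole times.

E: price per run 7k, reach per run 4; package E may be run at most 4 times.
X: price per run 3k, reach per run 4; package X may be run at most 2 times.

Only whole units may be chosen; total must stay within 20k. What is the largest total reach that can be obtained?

1×E and 2×X: price 13 ≤ 20, reach 1·4 + 2·4 = 12.
2×E and 2×X: price 20 ≤ 20, reach 2·4 + 2·4 = 16.
Best is 16.

16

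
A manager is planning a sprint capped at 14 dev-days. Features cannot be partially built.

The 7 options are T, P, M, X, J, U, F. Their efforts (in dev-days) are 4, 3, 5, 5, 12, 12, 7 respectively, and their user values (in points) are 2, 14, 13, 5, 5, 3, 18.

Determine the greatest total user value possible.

34

This is an integer program with binary decision variables.
Take T, P, and F: effort 4 + 3 + 7 = 14 ≤ 14, user value 2 + 14 + 18 = 34.
No other feasible combination does better.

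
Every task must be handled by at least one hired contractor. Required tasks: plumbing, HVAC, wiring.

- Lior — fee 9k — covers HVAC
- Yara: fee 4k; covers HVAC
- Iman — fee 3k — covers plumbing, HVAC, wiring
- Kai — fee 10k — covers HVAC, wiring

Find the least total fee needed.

3

Iman alone covers plumbing, HVAC, wiring — every task.
Total fee: 3.
No cover costs less than 3.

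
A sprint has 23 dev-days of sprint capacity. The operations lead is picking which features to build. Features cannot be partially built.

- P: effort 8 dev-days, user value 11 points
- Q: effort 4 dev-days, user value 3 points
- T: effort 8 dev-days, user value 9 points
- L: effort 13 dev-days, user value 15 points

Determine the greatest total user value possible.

T + L: effort 8 + 13 = 21 ≤ 23, user value 9 + 15 = 24.
P + L: effort 8 + 13 = 21 ≤ 23, user value 11 + 15 = 26.
Best is P and L with total user value 26.

26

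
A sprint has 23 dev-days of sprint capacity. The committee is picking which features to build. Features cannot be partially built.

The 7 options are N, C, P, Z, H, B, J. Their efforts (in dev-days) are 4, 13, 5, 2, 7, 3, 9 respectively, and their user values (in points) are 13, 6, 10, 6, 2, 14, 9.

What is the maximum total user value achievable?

52

N + P + Z + B + J: effort 4 + 5 + 2 + 3 + 9 = 23 ≤ 23, user value 13 + 10 + 6 + 14 + 9 = 52.
N + P + Z + H + B: effort 4 + 5 + 2 + 7 + 3 = 21 ≤ 23, user value 13 + 10 + 6 + 2 + 14 = 45.
N + P + B + J: effort 4 + 5 + 3 + 9 = 21 ≤ 23, user value 13 + 10 + 14 + 9 = 46.
Best is N, P, Z, B, and J with total user value 52.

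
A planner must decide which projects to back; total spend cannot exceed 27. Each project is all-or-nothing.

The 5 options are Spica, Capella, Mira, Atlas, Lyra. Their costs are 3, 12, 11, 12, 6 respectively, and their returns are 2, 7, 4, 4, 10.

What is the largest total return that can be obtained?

Treat it as a binary knapsack problem.
Allowing fractional choices, the relaxed optimum would be about 21.2, but projects are indivisible.
Capella + Lyra: cost 12 + 6 = 18 ≤ 27, return 7 + 10 = 17.
Spica + Capella + Lyra: cost 3 + 12 + 6 = 21 ≤ 27, return 2 + 7 + 10 = 19.
Best is Spica, Capella, and Lyra with total return 19.

19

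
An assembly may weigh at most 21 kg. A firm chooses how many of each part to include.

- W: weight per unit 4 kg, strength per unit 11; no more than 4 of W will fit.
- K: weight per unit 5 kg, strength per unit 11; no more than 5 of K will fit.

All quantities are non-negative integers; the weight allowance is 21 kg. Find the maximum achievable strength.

W has the best ratio (11/4); taking only W gives at most 4×11 = 44 (stopped by the supply cap of 4).
Mixing does better — 4×W and 1×K: weight 21 ≤ 21, strength 4·11 + 1·11 = 55.

55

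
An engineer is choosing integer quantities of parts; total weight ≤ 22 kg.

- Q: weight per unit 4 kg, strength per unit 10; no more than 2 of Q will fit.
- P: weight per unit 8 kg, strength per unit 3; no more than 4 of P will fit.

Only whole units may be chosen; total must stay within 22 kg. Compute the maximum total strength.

This is a bounded integer knapsack.
Q has the best ratio (10/4); taking only Q gives at most 2×10 = 20 (stopped by the supply cap of 2).
Mixing does better — 2×Q and 1×P: weight 16 ≤ 22, strength 2·10 + 1·3 = 23.

23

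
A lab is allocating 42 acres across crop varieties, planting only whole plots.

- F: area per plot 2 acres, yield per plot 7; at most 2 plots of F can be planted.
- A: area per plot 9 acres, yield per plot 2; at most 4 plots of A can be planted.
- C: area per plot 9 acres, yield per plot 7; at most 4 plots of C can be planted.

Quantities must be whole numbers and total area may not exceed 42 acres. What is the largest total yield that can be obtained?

F has the best ratio (7/2); taking only F gives at most 2×7 = 14 (stopped by the supply cap of 2).
Mixing does better — 2×F and 4×C: area 40 ≤ 42, yield 2·7 + 4·7 = 42.

42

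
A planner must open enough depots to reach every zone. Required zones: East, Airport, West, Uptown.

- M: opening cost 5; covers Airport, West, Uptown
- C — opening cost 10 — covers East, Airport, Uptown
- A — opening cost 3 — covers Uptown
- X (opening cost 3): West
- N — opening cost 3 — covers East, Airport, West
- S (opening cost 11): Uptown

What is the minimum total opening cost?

6

Choose A and N: together they cover East, Airport, West, Uptown — every zone.
Total opening cost: 3 + 3 = 6.
No cover costs less than 6.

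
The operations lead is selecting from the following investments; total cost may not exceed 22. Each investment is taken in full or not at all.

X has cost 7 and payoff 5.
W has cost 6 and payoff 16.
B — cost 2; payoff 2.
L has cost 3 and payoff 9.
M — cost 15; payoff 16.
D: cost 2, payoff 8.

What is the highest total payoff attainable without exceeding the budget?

This is an integer program with binary decision variables.
Allowing fractional choices, the relaxed optimum would be about 44.7, but investments are indivisible.
X + W + L + D: cost 7 + 6 + 3 + 2 = 18 ≤ 22, payoff 5 + 16 + 9 + 8 = 38.
X + W + B + L + D: cost 7 + 6 + 2 + 3 + 2 = 20 ≤ 22, payoff 5 + 16 + 2 + 9 + 8 = 40.
W + B + L + D: cost 6 + 2 + 3 + 2 = 13 ≤ 22, payoff 16 + 2 + 9 + 8 = 35.
Best is X, W, B, L, and D with total payoff 40.

40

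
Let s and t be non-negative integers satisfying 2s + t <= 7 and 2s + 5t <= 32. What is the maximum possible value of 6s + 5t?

31

Relaxing integrality, the LP optimum is 33.50 at (s,t) = (0.375, 6.25), which is not an integer point.
(s,t)=(1,5): 2·1+1·5=7≤7, 2·1+5·5=27≤32, objective 31.
(s,t)=(0,6): 2·0+1·6=6≤7, 2·0+5·6=30≤32, objective 30.
(s,t)=(1,4): 2·1+1·4=6≤7, 2·1+5·4=22≤32, objective 26.
No feasible integer point exceeds 31.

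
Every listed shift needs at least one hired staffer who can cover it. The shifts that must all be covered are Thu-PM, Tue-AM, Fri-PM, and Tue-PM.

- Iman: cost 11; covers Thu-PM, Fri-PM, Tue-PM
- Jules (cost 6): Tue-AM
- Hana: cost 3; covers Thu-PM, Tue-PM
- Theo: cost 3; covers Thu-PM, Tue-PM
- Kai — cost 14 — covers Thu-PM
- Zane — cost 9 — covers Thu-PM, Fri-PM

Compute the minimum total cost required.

Choose Iman and Jules: together they cover Thu-PM, Tue-AM, Fri-PM, Tue-PM — every shift.
Total cost: 11 + 6 = 17.

17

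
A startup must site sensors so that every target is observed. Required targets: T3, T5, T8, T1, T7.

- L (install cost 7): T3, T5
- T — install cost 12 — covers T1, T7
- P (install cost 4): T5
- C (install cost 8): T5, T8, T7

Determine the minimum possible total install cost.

Choose L, T, and C: together they cover T3, T5, T8, T1, T7 — every target.
Total install cost: 7 + 12 + 8 = 27.
No cover costs less than 27.

27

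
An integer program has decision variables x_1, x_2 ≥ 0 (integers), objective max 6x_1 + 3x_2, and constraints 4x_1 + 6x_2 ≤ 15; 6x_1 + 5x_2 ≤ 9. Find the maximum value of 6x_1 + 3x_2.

Relaxing integrality, the LP optimum is 9.00 at (x_1,x_2) = (1.5, 0), which is not an integer point.
(x_1,x_2)=(1,0): 4·1+6·0=4≤15, 6·1+5·0=6≤9, objective 6.
(x_1,x_2)=(0,1): 4·0+6·1=6≤15, 6·0+5·1=5≤9, objective 3.
(x_1,x_2)=(0,0): 4·0+6·0=0≤15, 6·0+5·0=0≤9, objective 0.
The best lattice point is (1,0), giving 6.

6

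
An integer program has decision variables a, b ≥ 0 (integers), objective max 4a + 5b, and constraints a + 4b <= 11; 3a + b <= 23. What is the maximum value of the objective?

33

Relaxing integrality, the LP optimum is 34.00 at (a,b) = (7.36, 0.909), which is not an integer point.
(a,b)=(7,1): 1·7+4·1=11≤11, 3·7+1·1=22≤23, objective 33.
(a,b)=(6,1): 1·6+4·1=10≤11, 3·6+1·1=19≤23, objective 29.
(a,b)=(7,0): 1·7+4·0=7≤11, 3·7+1·0=21≤23, objective 28.
The best lattice point is (7,1), giving 33.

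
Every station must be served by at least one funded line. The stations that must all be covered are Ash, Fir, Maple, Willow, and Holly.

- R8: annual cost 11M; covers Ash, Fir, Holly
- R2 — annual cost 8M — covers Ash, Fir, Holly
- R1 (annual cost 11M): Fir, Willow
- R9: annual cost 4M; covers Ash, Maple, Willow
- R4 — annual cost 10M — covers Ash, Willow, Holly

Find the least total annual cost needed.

12

Choose R2 and R9: together they cover Ash, Fir, Maple, Willow, Holly — every station.
Total annual cost: 8 + 4 = 12.
No cover costs less than 12.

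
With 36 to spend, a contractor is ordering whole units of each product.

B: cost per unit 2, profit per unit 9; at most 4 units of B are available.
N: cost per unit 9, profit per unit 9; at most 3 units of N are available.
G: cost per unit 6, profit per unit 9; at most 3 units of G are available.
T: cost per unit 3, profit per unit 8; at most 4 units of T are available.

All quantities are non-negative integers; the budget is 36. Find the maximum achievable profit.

87

Take 4×B, 3×G, and 3×T: cost 35 ≤ 36, profit 4·9 + 3·9 + 3·8 = 87.
B has the best ratio (9/2) and is taken to its limit of 4; remaining capacity is filled optimally with the others.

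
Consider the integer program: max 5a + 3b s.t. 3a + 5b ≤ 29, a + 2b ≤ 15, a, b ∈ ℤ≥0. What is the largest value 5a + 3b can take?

45

(a,b)=(9,0): 3·9+5·0=27≤29, 1·9+2·0=9≤15, objective 45.
(a,b)=(8,1): 3·8+5·1=29≤29, 1·8+2·1=10≤15, objective 43.
(a,b)=(8,0): 3·8+5·0=24≤29, 1·8+2·0=8≤15, objective 40.
Maximum is 45 at (a,b)=(9,0).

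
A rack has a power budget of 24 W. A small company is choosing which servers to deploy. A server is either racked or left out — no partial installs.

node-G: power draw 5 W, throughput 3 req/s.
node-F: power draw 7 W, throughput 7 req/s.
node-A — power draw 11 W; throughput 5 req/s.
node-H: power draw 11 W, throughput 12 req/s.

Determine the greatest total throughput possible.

Allowing fractional choices, the relaxed optimum would be about 22.5, but servers are indivisible.
node-G + node-F + node-H: power draw 5 + 7 + 11 = 23 ≤ 24, throughput 3 + 7 + 12 = 22.
node-F + node-H: power draw 7 + 11 = 18 ≤ 24, throughput 7 + 12 = 19.
node-A + node-H: power draw 11 + 11 = 22 ≤ 24, throughput 5 + 12 = 17.
Best is node-G, node-F, and node-H with total throughput 22.

22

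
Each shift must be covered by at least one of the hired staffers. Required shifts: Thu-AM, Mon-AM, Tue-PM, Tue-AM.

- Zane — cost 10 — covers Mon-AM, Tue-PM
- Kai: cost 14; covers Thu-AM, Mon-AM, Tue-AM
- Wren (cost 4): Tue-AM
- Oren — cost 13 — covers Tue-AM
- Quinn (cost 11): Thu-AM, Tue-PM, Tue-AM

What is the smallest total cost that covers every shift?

21

Choose Zane and Quinn: together they cover Thu-AM, Mon-AM, Tue-PM, Tue-AM — every shift.
Total cost: 10 + 11 = 21.
No cover costs less than 21.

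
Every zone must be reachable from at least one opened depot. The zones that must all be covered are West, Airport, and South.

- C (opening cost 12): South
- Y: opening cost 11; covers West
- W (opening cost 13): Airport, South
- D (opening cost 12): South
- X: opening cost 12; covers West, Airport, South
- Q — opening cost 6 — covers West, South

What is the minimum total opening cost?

12

This is a weighted set-cover instance.
The greedy cost-per-new-zone heuristic would pick Q and X for 18, but a cheaper cover exists.
X alone covers West, Airport, South — every zone.
Total opening cost: 12.
No cover costs less than 12.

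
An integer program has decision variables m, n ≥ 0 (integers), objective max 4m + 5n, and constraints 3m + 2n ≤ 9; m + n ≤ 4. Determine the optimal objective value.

(m,n)=(0,4): 3·0+2·4=8≤9, 1·0+1·4=4≤4, objective 20.
(m,n)=(1,3): 3·1+2·3=9≤9, 1·1+1·3=4≤4, objective 19.
(m,n)=(0,3): 3·0+2·3=6≤9, 1·0+1·3=3≤4, objective 15.
Maximum is 20 at (m,n)=(0,4).

20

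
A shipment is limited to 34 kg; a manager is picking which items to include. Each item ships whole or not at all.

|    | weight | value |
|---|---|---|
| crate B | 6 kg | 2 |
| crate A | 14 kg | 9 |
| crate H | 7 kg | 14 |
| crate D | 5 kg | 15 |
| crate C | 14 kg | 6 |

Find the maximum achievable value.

Treat it as a binary knapsack problem.
crate A + crate H + crate D: weight 14 + 7 + 5 = 26 ≤ 34, value 9 + 14 + 15 = 38.
crate B + crate H + crate D + crate C: weight 6 + 7 + 5 + 14 = 32 ≤ 34, value 2 + 14 + 15 + 6 = 37.
crate B + crate A + crate H + crate D: weight 6 + 14 + 7 + 5 = 32 ≤ 34, value 2 + 9 + 14 + 15 = 40.
Best is crate B, crate A, crate H, and crate D with total value 40.

40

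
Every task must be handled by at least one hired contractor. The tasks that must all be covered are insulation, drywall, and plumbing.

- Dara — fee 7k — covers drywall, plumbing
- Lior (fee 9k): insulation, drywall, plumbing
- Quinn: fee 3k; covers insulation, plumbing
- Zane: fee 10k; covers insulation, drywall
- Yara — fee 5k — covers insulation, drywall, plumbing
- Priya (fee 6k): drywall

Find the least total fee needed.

5

The greedy cost-per-new-task heuristic would pick Quinn and Yara for 8, but a cheaper cover exists.
Yara alone covers insulation, drywall, plumbing — every task.
Total fee: 5.
No cover costs less than 5.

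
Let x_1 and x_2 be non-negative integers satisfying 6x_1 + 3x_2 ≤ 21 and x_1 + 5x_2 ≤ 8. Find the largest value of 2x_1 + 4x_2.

10

(x_1,x_2)=(3,1) is feasible, giving 10.
(x_1,x_2)=(2,1) is feasible, giving 8.
(x_1,x_2)=(3,0) is feasible, giving 6.
(x_1,x_2)=(2,0) is feasible, giving 4.
Maximum is 10 at (x_1,x_2)=(3,1).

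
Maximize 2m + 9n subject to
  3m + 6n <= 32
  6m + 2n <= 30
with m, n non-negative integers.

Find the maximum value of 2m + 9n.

(m,n)=(0,5): 3·0+6·5=30≤32, 6·0+2·5=10≤30, objective 45.
(m,n)=(1,4): 3·1+6·4=27≤32, 6·1+2·4=14≤30, objective 38.
(m,n)=(0,4): 3·0+6·4=24≤32, 6·0+2·4=8≤30, objective 36.
No feasible integer point exceeds 45.

45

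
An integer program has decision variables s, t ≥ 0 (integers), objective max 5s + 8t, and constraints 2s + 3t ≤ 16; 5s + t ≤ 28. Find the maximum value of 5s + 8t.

Relaxing integrality, the LP optimum is 42.67 at (s,t) = (0, 5.33), which is not an integer point.
(s,t)=(2,4): 2·2+3·4=16≤16, 5·2+1·4=14≤28, objective 42.
(s,t)=(0,5): 2·0+3·5=15≤16, 5·0+1·5=5≤28, objective 40.
The best lattice point is (2,4), giving 42.

42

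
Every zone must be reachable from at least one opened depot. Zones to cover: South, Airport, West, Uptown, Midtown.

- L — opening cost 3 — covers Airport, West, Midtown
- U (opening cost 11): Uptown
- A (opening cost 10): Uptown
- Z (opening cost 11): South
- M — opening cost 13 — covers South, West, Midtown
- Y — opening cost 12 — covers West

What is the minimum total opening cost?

This is an integer covering problem.
Choose L, A, and Z: together they cover South, Airport, West, Uptown, Midtown — every zone.
Total opening cost: 3 + 10 + 11 = 24.
No cover costs less than 24.

24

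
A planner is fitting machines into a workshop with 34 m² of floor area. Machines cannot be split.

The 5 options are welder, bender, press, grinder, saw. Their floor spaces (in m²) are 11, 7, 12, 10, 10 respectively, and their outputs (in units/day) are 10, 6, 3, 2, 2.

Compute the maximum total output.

19

Take welder, bender, and press: floor space 11 + 7 + 12 = 30 ≤ 34, output 10 + 6 + 3 = 19.
No other feasible combination does better.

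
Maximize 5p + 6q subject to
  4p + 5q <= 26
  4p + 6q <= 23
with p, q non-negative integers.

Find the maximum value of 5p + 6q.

The continuous relaxation peaks at (5.75, 0) with value 28.75; rounding to a feasible lattice point costs some objective.
(p,q)=(4,1): 4·4+5·1=21≤26, 4·4+6·1=22≤23, objective 26.
(p,q)=(5,0): 4·5+5·0=20≤26, 4·5+6·0=20≤23, objective 25.
Maximum is 26 at (p,q)=(4,1).

26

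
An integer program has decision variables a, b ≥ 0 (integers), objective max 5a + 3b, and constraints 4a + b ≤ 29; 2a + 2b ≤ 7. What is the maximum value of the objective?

The continuous relaxation peaks at (3.5, 0) with value 17.50; rounding to a feasible lattice point costs some objective.
(a,b)=(3,0): 4·3+1·0=12≤29, 2·3+2·0=6≤7, objective 15.
(a,b)=(2,1): 4·2+1·1=9≤29, 2·2+2·1=6≤7, objective 13.
(a,b)=(2,0): 4·2+1·0=8≤29, 2·2+2·0=4≤7, objective 10.
Maximum is 15 at (a,b)=(3,0).

15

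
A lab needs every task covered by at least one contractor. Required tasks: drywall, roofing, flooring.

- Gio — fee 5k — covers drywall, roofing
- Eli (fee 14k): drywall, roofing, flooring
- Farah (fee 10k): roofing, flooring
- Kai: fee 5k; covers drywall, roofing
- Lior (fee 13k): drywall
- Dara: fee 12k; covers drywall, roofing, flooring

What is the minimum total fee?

12

Dara alone covers drywall, roofing, flooring — every task.
Total fee: 12.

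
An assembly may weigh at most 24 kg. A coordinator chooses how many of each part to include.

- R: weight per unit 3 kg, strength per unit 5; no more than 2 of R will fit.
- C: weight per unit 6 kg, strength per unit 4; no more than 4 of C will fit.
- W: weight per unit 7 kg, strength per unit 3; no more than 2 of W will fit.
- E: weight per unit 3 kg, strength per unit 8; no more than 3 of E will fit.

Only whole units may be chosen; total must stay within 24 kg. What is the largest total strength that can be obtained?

38

E has the best ratio (8/3); taking only E gives at most 3×8 = 24 (stopped by the supply cap of 3).
Mixing does better — 2×R, 1×C, and 3×E: weight 21 ≤ 24, strength 2·5 + 1·4 + 3·8 = 38.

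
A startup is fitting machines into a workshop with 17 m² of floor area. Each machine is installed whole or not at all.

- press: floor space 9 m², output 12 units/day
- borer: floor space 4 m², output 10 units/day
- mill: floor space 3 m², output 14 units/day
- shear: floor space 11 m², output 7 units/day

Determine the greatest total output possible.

Treat it as a binary knapsack problem.
Allowing fractional choices, the relaxed optimum would be about 36.6, but machines are indivisible.
press + mill: floor space 9 + 3 = 12 ≤ 17, output 12 + 14 = 26.
borer + mill: floor space 4 + 3 = 7 ≤ 17, output 10 + 14 = 24.
press + borer + mill: floor space 9 + 4 + 3 = 16 ≤ 17, output 12 + 10 + 14 = 36.
Best is press, borer, and mill with total output 36.

36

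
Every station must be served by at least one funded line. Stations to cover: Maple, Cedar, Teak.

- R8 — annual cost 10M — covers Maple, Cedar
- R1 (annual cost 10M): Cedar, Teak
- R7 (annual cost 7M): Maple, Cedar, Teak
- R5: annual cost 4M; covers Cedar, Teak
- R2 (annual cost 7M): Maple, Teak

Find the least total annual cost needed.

7

R7 alone covers Maple, Cedar, Teak — every station.
Total annual cost: 7.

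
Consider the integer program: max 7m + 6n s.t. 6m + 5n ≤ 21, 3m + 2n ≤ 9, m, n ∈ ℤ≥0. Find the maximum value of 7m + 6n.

(m,n)=(1,3): 6·1+5·3=21≤21, 3·1+2·3=9≤9, objective 25.
(m,n)=(0,4): 6·0+5·4=20≤21, 3·0+2·4=8≤9, objective 24.
(m,n)=(1,2): 6·1+5·2=16≤21, 3·1+2·2=7≤9, objective 19.
Maximum is 25 at (m,n)=(1,3).

25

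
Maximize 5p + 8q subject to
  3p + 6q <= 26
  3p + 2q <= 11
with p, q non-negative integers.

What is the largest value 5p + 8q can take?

The continuous relaxation peaks at (1.17, 3.75) with value 35.83; rounding to a feasible lattice point costs some objective.
(p,q)=(0,4): 3·0+6·4=24≤26, 3·0+2·4=8≤11, objective 32.
(p,q)=(1,3): 3·1+6·3=21≤26, 3·1+2·3=9≤11, objective 29.
(p,q)=(2,2): 3·2+6·2=18≤26, 3·2+2·2=10≤11, objective 26.
(p,q)=(0,3): 3·0+6·3=18≤26, 3·0+2·3=6≤11, objective 24.
The best lattice point is (0,4), giving 32.

32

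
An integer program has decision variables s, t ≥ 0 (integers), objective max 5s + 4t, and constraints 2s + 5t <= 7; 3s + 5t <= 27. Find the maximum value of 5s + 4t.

Relaxing integrality, the LP optimum is 17.50 at (s,t) = (3.5, 0), which is not an integer point.
(s,t)=(3,0): 2·3+5·0=6≤7, 3·3+5·0=9≤27, objective 15.
(s,t)=(2,0): 2·2+5·0=4≤7, 3·2+5·0=6≤27, objective 10.
No feasible integer point exceeds 15.

15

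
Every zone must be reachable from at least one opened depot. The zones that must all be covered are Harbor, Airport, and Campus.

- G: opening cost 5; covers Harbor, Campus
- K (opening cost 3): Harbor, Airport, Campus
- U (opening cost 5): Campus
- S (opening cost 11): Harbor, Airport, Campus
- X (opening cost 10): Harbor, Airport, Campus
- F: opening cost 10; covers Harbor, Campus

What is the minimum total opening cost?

K alone covers Harbor, Airport, Campus — every zone.
Total opening cost: 3.
No cover costs less than 3.

3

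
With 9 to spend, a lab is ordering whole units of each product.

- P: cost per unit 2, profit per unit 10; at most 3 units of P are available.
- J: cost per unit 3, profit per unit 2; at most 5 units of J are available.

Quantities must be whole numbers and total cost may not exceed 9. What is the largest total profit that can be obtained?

32

This is a bounded integer knapsack.
P has the best ratio (10/2); taking only P gives at most 3×10 = 30 (stopped by the supply cap of 3).
Mixing does better — 3×P and 1×J: cost 9 ≤ 9, profit 3·10 + 1·2 = 32.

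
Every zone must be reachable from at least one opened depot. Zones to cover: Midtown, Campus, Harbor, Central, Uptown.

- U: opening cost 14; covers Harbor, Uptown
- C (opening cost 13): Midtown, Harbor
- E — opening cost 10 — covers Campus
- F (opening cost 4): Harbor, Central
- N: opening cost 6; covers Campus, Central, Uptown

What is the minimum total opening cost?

19

This is a weighted set-cover instance.
The greedy cost-per-new-zone heuristic would pick F, N, and C for 23, but a cheaper cover exists.
Choose C and N: together they cover Midtown, Campus, Harbor, Central, Uptown — every zone.
Total opening cost: 13 + 6 = 19.
No cover costs less than 19.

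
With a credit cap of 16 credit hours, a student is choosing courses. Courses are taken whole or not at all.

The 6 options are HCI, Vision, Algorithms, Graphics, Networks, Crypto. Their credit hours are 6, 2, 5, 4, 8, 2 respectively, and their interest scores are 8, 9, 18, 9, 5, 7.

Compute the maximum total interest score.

Vision + Algorithms + Graphics + Crypto: credit hours 2 + 5 + 4 + 2 = 13 ≤ 16, interest score 9 + 18 + 9 + 7 = 43.
HCI + Vision + Algorithms + Crypto: credit hours 6 + 2 + 5 + 2 = 15 ≤ 16, interest score 8 + 9 + 18 + 7 = 42.
Vision + Algorithms + Graphics: credit hours 2 + 5 + 4 = 11 ≤ 16, interest score 9 + 18 + 9 = 36.
Best is Vision, Algorithms, Graphics, and Crypto with total interest score 43.

43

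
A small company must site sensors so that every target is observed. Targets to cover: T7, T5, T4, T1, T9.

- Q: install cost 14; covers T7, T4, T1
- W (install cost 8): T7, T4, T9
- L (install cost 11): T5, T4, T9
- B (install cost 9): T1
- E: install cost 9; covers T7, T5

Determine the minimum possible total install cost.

This is a weighted set-cover instance.
The greedy cost-per-new-target heuristic would pick W, B, and E for 26, but a cheaper cover exists.
Choose Q and L: together they cover T7, T5, T4, T1, T9 — every target.
Total install cost: 14 + 11 = 25.
No cover costs less than 25.

25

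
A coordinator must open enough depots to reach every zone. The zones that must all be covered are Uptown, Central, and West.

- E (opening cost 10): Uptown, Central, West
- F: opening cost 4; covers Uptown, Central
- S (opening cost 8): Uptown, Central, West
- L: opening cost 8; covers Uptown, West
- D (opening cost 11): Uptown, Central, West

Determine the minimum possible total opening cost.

8

The greedy cost-per-new-zone heuristic would pick F and S for 12, but a cheaper cover exists.
S alone covers Uptown, Central, West — every zone.
Total opening cost: 8.
No cover costs less than 8.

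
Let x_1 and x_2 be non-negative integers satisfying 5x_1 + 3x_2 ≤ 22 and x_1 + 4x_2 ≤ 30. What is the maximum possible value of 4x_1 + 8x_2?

(x_1,x_2)=(0,7): 5·0+3·7=21≤22, 1·0+4·7=28≤30, objective 56.
(x_1,x_2)=(0,6): 5·0+3·6=18≤22, 1·0+4·6=24≤30, objective 48.
Maximum is 56 at (x_1,x_2)=(0,7).

56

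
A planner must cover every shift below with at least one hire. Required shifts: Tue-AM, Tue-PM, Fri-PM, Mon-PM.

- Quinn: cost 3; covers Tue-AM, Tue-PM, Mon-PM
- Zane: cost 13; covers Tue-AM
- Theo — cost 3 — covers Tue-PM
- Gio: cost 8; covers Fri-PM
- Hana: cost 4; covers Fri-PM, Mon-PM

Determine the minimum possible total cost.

Choose Quinn and Hana: together they cover Tue-AM, Tue-PM, Fri-PM, Mon-PM — every shift.
Total cost: 3 + 4 = 7.
No cover costs less than 7.

7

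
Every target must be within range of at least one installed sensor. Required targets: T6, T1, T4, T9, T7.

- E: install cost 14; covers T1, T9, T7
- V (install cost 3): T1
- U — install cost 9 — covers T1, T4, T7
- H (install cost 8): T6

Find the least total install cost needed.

This is a weighted set-cover instance.
The greedy cost-per-new-target heuristic would pick V, U, H, and E for 34, but a cheaper cover exists.
Choose E, U, and H: together they cover T6, T1, T4, T9, T7 — every target.
Total install cost: 14 + 9 + 8 = 31.
No cover costs less than 31.

31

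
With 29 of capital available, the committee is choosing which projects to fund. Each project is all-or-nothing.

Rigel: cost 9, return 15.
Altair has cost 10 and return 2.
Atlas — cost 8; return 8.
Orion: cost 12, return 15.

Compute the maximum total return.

38

This is an integer program with binary decision variables.
Rigel + Atlas + Orion: cost 9 + 8 + 12 = 29 ≤ 29, return 15 + 8 + 15 = 38.
Rigel + Orion: cost 9 + 12 = 21 ≤ 29, return 15 + 15 = 30.
Rigel + Altair + Atlas: cost 9 + 10 + 8 = 27 ≤ 29, return 15 + 2 + 8 = 25.
Best is Rigel, Atlas, and Orion with total return 38.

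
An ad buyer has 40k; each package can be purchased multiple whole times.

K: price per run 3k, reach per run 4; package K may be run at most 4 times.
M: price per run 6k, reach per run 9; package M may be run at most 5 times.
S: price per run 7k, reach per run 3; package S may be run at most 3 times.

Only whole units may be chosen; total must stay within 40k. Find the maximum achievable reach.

This is a bounded integer knapsack.
Take 3×K and 5×M: price 39 ≤ 40, reach 3·4 + 5·9 = 57.
M has the best ratio (9/6) and is taken to its limit of 5; remaining capacity is filled optimally with the others.

57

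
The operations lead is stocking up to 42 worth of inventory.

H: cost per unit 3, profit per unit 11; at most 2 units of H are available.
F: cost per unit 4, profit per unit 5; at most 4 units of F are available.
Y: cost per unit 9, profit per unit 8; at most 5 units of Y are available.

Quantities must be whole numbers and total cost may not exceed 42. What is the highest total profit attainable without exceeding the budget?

Take 2×H, 4×F, and 2×Y: cost 40 ≤ 42, profit 2·11 + 4·5 + 2·8 = 58.
H has the best ratio (11/3) and is taken to its limit of 2; remaining capacity is filled optimally with the others.

58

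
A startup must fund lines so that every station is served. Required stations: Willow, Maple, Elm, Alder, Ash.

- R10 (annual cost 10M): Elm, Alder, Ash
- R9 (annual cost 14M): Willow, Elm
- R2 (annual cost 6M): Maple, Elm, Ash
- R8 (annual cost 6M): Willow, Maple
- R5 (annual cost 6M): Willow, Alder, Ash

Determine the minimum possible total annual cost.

Choose R2 and R5: together they cover Willow, Maple, Elm, Alder, Ash — every station.
Total annual cost: 6 + 6 = 12.
No cover costs less than 12.

12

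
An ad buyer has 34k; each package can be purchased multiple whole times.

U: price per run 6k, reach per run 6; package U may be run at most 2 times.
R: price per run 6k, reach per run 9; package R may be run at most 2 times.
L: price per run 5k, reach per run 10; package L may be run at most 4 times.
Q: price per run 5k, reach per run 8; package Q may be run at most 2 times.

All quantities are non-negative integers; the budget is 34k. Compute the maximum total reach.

58

1×R, 4×L, and 1×Q: price 31 ≤ 34, reach 1·9 + 4·10 + 1·8 = 57.
2×R and 4×L: price 32 ≤ 34, reach 2·9 + 4·10 = 58.
Best is 58.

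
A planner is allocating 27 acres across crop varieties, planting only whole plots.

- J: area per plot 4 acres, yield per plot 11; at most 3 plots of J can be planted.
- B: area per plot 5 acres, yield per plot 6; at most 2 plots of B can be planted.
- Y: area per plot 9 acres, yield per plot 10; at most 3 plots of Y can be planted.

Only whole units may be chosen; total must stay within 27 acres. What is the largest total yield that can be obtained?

This is a bounded integer knapsack.
Take 3×J, 1×B, and 1×Y: area 26 ≤ 27, yield 3·11 + 1·6 + 1·10 = 49.
J has the best ratio (11/4) and is taken to its limit of 3; remaining capacity is filled optimally with the others.

49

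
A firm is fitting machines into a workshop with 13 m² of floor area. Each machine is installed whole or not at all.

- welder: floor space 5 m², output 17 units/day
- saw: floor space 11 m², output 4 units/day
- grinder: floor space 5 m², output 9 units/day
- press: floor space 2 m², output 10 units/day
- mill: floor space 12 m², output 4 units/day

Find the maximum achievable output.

This is a 0-1 knapsack instance.
Allowing fractional choices, the relaxed optimum would be about 36.4, but machines are indivisible.
welder + grinder: floor space 5 + 5 = 10 ≤ 13, output 17 + 9 = 26.
welder + press: floor space 5 + 2 = 7 ≤ 13, output 17 + 10 = 27.
welder + grinder + press: floor space 5 + 5 + 2 = 12 ≤ 13, output 17 + 9 + 10 = 36.
Best is welder, grinder, and press with total output 36.

36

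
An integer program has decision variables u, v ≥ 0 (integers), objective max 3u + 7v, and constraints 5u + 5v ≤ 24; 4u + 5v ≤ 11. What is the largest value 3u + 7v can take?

Relaxing integrality, the LP optimum is 15.40 at (u,v) = (0, 2.2), which is not an integer point.
(u,v)=(0,2): 5·0+5·2=10≤24, 4·0+5·2=10≤11, objective 14.
(u,v)=(1,1): 5·1+5·1=10≤24, 4·1+5·1=9≤11, objective 10.
(u,v)=(0,1): 5·0+5·1=5≤24, 4·0+5·1=5≤11, objective 7.
The best lattice point is (0,2), giving 14.

14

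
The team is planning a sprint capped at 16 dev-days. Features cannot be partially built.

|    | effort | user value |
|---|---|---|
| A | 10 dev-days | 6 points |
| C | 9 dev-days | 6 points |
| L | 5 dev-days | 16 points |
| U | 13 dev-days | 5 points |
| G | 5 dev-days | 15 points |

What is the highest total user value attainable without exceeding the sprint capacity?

31

Take L and G: effort 5 + 5 = 10 ≤ 16, user value 16 + 15 = 31.
No other feasible combination does better.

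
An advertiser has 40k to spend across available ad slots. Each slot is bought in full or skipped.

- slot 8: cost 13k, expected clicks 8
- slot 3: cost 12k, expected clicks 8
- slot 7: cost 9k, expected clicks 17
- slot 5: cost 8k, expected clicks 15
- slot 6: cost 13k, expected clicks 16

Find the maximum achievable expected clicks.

48

Allowing fractional choices, the relaxed optimum would be about 54.7, but ad slots are indivisible.
slot 7 + slot 5 + slot 6: cost 9 + 8 + 13 = 30 ≤ 40, expected clicks 17 + 15 + 16 = 48.
slot 3 + slot 7 + slot 6: cost 12 + 9 + 13 = 34 ≤ 40, expected clicks 8 + 17 + 16 = 41.
Best is slot 7, slot 5, and slot 6 with total expected clicks 48.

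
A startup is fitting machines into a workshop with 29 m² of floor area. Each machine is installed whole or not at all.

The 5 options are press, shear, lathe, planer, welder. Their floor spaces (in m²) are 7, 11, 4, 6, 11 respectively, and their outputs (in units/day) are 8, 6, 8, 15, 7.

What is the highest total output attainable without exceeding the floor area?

This is an integer program with binary decision variables.
Take press, lathe, planer, and welder: floor space 7 + 4 + 6 + 11 = 28 ≤ 29, output 8 + 8 + 15 + 7 = 38.
No other feasible combination does better.

38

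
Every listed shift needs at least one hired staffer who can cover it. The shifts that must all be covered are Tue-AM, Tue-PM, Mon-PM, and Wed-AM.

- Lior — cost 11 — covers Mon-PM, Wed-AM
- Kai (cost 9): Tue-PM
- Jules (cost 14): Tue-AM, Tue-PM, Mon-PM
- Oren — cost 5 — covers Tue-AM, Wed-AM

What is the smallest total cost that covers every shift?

19

Choose Jules and Oren: together they cover Tue-AM, Tue-PM, Mon-PM, Wed-AM — every shift.
Total cost: 14 + 5 = 19.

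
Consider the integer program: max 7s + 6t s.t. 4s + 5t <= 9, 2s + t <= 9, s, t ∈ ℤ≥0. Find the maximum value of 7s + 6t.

14

(s,t)=(2,0) is feasible, giving 14.
(s,t)=(1,1) is feasible, giving 13.
(s,t)=(1,0) is feasible, giving 7.
The best lattice point is (2,0), giving 14.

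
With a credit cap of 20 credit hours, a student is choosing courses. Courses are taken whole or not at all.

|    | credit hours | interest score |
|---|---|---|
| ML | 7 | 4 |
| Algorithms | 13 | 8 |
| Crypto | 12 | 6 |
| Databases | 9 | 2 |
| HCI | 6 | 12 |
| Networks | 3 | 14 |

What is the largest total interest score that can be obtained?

Treat it as a binary knapsack problem.
HCI + Networks: credit hours 6 + 3 = 9 ≤ 20, interest score 12 + 14 = 26.
Databases + HCI + Networks: credit hours 9 + 6 + 3 = 18 ≤ 20, interest score 2 + 12 + 14 = 28.
ML + HCI + Networks: credit hours 7 + 6 + 3 = 16 ≤ 20, interest score 4 + 12 + 14 = 30.
Best is ML, HCI, and Networks with total interest score 30.

30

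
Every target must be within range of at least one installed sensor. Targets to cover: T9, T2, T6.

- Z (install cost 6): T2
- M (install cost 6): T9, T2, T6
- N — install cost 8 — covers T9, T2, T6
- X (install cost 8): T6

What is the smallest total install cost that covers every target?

6

M alone covers T9, T2, T6 — every target.
Total install cost: 6.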